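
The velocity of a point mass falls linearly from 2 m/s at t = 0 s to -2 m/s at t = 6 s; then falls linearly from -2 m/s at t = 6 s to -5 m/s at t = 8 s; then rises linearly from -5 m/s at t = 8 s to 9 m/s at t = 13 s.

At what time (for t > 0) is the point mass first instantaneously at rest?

v changes sign on 0–6 s (from 2 to -2); the graph is linear there, so v = 0 at t = 0 + (-2)·(6 − 0)/(-2 − 2) = 3 s.

t = 3 s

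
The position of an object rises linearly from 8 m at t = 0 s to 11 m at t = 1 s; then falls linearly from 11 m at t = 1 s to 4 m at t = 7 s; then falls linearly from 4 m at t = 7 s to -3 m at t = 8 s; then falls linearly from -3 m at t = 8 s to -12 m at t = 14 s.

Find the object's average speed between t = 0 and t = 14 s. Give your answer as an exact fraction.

13/7 m/s

Average speed = (total path length)/(elapsed time); on a piecewise-linear x-t graph the path length is Σ|Δx|.
0–1 s: |Δx| = |11 − 8| = 3 m
1–7 s: |Δx| = |4 − 11| = 7 m
7–8 s: |Δx| = |-3 − 4| = 7 m
8–14 s: |Δx| = |-12 − -3| = 9 m
Total path = 26 m; average speed = 26/14 = 13/7 m/s.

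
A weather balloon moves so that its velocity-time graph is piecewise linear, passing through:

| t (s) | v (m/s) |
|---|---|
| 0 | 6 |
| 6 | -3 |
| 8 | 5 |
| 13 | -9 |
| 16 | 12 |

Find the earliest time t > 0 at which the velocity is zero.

t = 4 s

v changes sign on 0–6 s (from 6 to -3); the graph is linear there, so v = 0 at t = 0 + (-6)·(6 − 0)/(-3 − 6) = 4 s.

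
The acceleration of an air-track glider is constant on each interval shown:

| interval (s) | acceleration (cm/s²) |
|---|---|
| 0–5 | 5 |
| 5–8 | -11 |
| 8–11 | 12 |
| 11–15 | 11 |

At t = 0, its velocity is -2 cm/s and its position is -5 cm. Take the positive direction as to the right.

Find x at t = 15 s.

283 cm

On each constant-a segment, Δv = aΔt and Δx = v₀Δt + ½aΔt²; chain segment to segment.
0–5 s: v starts -2 cm/s; Δx = -2·5 + ½·5·5² = 52.5 cm; v ends 23 cm/s.
5–8 s: v starts 23 cm/s; Δx = 23·3 + ½·-11·3² = 19.5 cm; v ends -10 cm/s.
8–11 s: v starts -10 cm/s; Δx = -10·3 + ½·12·3² = 24 cm; v ends 26 cm/s.
11–15 s: v starts 26 cm/s; Δx = 26·4 + ½·11·4² = 192 cm; v ends 70 cm/s.
x(15) = -5 + Σ Δx = 283 cm.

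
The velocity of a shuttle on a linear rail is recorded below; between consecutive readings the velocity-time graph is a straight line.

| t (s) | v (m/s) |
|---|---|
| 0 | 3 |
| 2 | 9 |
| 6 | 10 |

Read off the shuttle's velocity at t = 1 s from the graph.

On 0–2 s the graph is linear from 3 to 9 m/s: v(1) = 3 + (9 − 3)·(1 − 0)/(2 − 0) = 6 m/s.

6 m/s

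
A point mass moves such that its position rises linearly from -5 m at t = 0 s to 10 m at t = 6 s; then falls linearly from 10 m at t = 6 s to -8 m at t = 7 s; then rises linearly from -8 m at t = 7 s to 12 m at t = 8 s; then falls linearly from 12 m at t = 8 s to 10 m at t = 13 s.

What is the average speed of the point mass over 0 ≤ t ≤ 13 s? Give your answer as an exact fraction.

Average speed = (total path length)/(elapsed time); on a piecewise-linear x-t graph the path length is Σ|Δx|.
0–6 s: |Δx| = |10 − -5| = 15 m
6–7 s: |Δx| = |-8 − 10| = 18 m
7–8 s: |Δx| = |12 − -8| = 20 m
8–13 s: |Δx| = |10 − 12| = 2 m
Total path = 55 m; average speed = 55/13 = 55/13 m/s.

55/13 m/s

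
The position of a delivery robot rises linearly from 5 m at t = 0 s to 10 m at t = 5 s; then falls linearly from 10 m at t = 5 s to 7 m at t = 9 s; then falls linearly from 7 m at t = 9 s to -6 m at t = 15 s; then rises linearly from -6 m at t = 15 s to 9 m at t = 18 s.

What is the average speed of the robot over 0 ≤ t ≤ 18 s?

2 m/s

Average speed = (total path length)/(elapsed time); on a piecewise-linear x-t graph the path length is Σ|Δx|.
0–5 s: |Δx| = |10 − 5| = 5 m
5–9 s: |Δx| = |7 − 10| = 3 m
9–15 s: |Δx| = |-6 − 7| = 13 m
15–18 s: |Δx| = |9 − -6| = 15 m
Total path = 36 m; average speed = 36/18 = 2 m/s.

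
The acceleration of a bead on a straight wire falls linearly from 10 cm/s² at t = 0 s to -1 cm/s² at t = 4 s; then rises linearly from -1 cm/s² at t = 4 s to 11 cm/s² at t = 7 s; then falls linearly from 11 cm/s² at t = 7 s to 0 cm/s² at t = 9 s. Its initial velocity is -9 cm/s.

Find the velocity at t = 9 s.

35 cm/s

Δv equals the area under the a-t graph; then v = v₀ + Δv.
0–4 s: ½(10 + -1)(4) = 18 cm/s
4–7 s: ½(-1 + 11)(3) = 15 cm/s
7–9 s: ½(11 + 0)(2) = 11 cm/s
Δv = 44 cm/s, so v(9) = -9 + (44) = 35 cm/s.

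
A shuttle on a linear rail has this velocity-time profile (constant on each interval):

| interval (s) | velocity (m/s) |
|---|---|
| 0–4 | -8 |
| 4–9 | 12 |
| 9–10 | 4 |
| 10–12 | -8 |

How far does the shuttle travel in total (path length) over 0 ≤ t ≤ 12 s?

Total distance travelled is ∫|v| dt — sum the magnitudes of each area piece.
0–4 s: |-8| × 4 = 32 m
4–9 s: |12| × 5 = 60 m
9–10 s: |4| × 1 = 4 m
10–12 s: |-8| × 2 = 16 m
Total distance = 112 m

112 m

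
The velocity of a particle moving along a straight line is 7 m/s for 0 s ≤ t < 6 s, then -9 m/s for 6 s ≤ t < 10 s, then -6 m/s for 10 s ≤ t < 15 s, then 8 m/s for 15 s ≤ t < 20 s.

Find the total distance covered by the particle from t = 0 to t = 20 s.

Total distance travelled is ∫|v| dt — sum the magnitudes of each area piece.
0–6 s: |7| × 6 = 42 m
6–10 s: |-9| × 4 = 36 m
10–15 s: |-6| × 5 = 30 m
15–20 s: |8| × 5 = 40 m
Total distance = 148 m

148 m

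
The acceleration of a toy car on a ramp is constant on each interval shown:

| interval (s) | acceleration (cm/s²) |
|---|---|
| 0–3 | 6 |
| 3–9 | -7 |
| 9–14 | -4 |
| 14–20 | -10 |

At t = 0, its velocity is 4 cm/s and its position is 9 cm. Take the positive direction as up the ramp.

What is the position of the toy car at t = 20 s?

-516 cm

On each constant-a segment, Δv = aΔt and Δx = v₀Δt + ½aΔt²; chain segment to segment.
0–3 s: v starts 4 cm/s; Δx = 4·3 + ½·6·3² = 39 cm; v ends 22 cm/s.
3–9 s: v starts 22 cm/s; Δx = 22·6 + ½·-7·6² = 6 cm; v ends -20 cm/s.
9–14 s: v starts -20 cm/s; Δx = -20·5 + ½·-4·5² = -150 cm; v ends -40 cm/s.
14–20 s: v starts -40 cm/s; Δx = -40·6 + ½·-10·6² = -420 cm; v ends -100 cm/s.
x(20) = 9 + Σ Δx = -516 cm.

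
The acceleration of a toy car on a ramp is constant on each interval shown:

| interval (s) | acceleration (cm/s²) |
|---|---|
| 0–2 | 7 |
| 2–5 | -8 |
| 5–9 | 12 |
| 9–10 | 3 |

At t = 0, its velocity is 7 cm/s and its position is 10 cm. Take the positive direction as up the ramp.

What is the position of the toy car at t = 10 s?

On each constant-a segment, Δv = aΔt and Δx = v₀Δt + ½aΔt²; chain segment to segment.
0–2 s: v starts 7 cm/s; Δx = 7·2 + ½·7·2² = 28 cm; v ends 21 cm/s.
2–5 s: v starts 21 cm/s; Δx = 21·3 + ½·-8·3² = 27 cm; v ends -3 cm/s.
5–9 s: v starts -3 cm/s; Δx = -3·4 + ½·12·4² = 84 cm; v ends 45 cm/s.
9–10 s: v starts 45 cm/s; Δx = 45·1 + ½·3·1² = 46.5 cm; v ends 48 cm/s.
x(10) = 10 + Σ Δx = 195.5 cm.

195.5 cm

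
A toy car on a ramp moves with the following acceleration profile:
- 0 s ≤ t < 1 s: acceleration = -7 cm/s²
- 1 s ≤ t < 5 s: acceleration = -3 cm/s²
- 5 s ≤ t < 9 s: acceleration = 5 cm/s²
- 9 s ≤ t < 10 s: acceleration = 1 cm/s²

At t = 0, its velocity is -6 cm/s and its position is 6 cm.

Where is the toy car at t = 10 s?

On each constant-a segment, Δv = aΔt and Δx = v₀Δt + ½aΔt²; chain segment to segment.
0–1 s: v starts -6 cm/s; Δx = -6·1 + ½·-7·1² = -9.5 cm; v ends -13 cm/s.
1–5 s: v starts -13 cm/s; Δx = -13·4 + ½·-3·4² = -76 cm; v ends -25 cm/s.
5–9 s: v starts -25 cm/s; Δx = -25·4 + ½·5·4² = -60 cm; v ends -5 cm/s.
9–10 s: v starts -5 cm/s; Δx = -5·1 + ½·1·1² = -4.5 cm; v ends -4 cm/s.
x(10) = 6 + Σ Δx = -144 cm.

-144 cm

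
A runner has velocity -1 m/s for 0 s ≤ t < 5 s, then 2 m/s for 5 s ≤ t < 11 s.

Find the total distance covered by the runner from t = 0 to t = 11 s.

Total distance travelled is ∫|v| dt — sum the magnitudes of each area piece.
0–5 s: |-1| × 5 = 5 m
5–11 s: |2| × 6 = 12 m
Total distance = 17 m

17 m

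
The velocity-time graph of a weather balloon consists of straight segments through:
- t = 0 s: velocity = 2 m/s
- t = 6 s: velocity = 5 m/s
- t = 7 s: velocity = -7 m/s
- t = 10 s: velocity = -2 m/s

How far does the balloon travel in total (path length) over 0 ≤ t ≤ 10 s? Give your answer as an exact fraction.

451/12 m

Distance (not displacement) is the total path length: add the absolute areas under v-t.
0–6 s: |½(2 + 5)(6)| = 21 m
6–7 s: v = 0 at t = 77/12 s; triangle areas 25/24 + 49/24 = 37/12 m
7–10 s: |½(-7 + -2)(3)| = 13.5 m
Total distance = 451/12 m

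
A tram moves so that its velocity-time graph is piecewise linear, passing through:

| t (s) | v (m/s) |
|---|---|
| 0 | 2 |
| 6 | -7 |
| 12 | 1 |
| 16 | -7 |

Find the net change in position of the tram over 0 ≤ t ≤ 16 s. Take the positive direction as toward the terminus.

-45 m

Displacement is the signed area under the v-t curve.
0–6 s: ½(2 + -7)(6) = -15 m
6–12 s: ½(-7 + 1)(6) = -18 m
12–16 s: ½(1 + -7)(4) = -12 m
Net displacement = -45 m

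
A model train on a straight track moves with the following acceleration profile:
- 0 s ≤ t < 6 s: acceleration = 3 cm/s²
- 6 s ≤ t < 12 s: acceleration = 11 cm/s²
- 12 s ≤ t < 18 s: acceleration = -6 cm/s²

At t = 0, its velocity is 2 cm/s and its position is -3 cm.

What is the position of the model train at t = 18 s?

On each constant-a segment, Δv = aΔt and Δx = v₀Δt + ½aΔt²; chain segment to segment.
0–6 s: v starts 2 cm/s; Δx = 2·6 + ½·3·6² = 66 cm; v ends 20 cm/s.
6–12 s: v starts 20 cm/s; Δx = 20·6 + ½·11·6² = 318 cm; v ends 86 cm/s.
12–18 s: v starts 86 cm/s; Δx = 86·6 + ½·-6·6² = 408 cm; v ends 50 cm/s.
x(18) = -3 + Σ Δx = 789 cm.

789 cm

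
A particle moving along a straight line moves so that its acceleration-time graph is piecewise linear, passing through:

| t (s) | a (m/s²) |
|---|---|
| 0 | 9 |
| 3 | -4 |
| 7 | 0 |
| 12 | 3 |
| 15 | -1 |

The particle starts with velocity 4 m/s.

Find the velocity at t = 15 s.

14 m/s

Δv equals the area under the a-t graph; then v = v₀ + Δv.
0–3 s: ½(9 + -4)(3) = 7.5 m/s
3–7 s: ½(-4 + 0)(4) = -8 m/s
7–12 s: ½(0 + 3)(5) = 7.5 m/s
12–15 s: ½(3 + -1)(3) = 3 m/s
Δv = 10 m/s, so v(15) = 4 + (10) = 14 m/s.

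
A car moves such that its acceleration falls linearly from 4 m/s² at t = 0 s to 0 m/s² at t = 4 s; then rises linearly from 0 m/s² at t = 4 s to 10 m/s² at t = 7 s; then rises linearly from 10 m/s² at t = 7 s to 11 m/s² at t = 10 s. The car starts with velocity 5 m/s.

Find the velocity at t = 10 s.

Δv equals the area under the a-t graph; then v = v₀ + Δv.
0–4 s: ½(4 + 0)(4) = 8 m/s
4–7 s: ½(0 + 10)(3) = 15 m/s
7–10 s: ½(10 + 11)(3) = 31.5 m/s
Δv = 54.5 m/s, so v(10) = 5 + (54.5) = 59.5 m/s.

59.5 m/s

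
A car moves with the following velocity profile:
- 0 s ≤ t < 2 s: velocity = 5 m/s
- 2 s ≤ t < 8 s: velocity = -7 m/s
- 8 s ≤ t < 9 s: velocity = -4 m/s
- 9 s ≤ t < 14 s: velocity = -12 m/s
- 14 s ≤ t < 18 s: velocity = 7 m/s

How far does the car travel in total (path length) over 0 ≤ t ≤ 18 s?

144 m

Total distance travelled is ∫|v| dt — sum the magnitudes of each area piece.
0–2 s: |5| × 2 = 10 m
2–8 s: |-7| × 6 = 42 m
8–9 s: |-4| × 1 = 4 m
9–14 s: |-12| × 5 = 60 m
14–18 s: |7| × 4 = 28 m
Total distance = 144 m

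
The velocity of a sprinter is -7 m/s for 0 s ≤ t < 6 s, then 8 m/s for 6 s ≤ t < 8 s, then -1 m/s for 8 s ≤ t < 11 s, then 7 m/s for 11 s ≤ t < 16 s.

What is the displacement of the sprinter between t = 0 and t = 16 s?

6 m

Net displacement equals the area under the velocity-time graph (areas below the axis count negative).
0–6 s: -7 × 6 = -42 m
6–8 s: 8 × 2 = 16 m
8–11 s: -1 × 3 = -3 m
11–16 s: 7 × 5 = 35 m
Net displacement = 6 m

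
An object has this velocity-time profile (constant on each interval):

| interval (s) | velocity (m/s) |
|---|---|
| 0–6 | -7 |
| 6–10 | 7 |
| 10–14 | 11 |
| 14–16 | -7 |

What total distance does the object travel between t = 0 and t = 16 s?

128 m

Distance (not displacement) is the total path length: add the absolute areas under v-t.
0–6 s: |-7| × 6 = 42 m
6–10 s: |7| × 4 = 28 m
10–14 s: |11| × 4 = 44 m
14–16 s: |-7| × 2 = 14 m
Total distance = 128 m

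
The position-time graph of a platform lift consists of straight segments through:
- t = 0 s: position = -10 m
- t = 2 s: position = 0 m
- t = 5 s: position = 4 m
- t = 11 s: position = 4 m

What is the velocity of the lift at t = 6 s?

Velocity is the slope of the x-t graph on 5–11 s: (4 − 4)/(11 − 5) = 0 m/s.

0 m/s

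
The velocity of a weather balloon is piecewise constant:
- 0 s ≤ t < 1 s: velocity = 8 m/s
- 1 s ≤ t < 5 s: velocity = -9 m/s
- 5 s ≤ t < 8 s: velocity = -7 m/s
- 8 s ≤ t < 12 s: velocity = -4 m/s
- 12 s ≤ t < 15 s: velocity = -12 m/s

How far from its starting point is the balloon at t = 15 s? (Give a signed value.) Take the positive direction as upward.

Net displacement equals the area under the velocity-time graph (areas below the axis count negative).
0–1 s: 8 × 1 = 8 m
1–5 s: -9 × 4 = -36 m
5–8 s: -7 × 3 = -21 m
8–12 s: -4 × 4 = -16 m
12–15 s: -12 × 3 = -36 m
Net displacement = -101 m

-101 m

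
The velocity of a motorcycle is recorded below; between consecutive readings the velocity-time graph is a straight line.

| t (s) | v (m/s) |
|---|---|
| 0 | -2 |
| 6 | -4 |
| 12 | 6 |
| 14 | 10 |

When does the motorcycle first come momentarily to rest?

v changes sign on 6–12 s (from -4 to 6); the graph is linear there, so v = 0 at t = 6 + (4)·(12 − 6)/(6 − -4) = 8.4 s.

t = 8.4 s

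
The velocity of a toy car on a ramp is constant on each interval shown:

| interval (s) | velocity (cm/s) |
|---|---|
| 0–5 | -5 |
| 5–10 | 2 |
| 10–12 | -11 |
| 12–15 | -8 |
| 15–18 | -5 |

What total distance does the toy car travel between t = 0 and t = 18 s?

96 cm

Distance (not displacement) is the total path length: add the absolute areas under v-t.
0–5 s: |-5| × 5 = 25 cm
5–10 s: |2| × 5 = 10 cm
10–12 s: |-11| × 2 = 22 cm
12–15 s: |-8| × 3 = 24 cm
15–18 s: |-5| × 3 = 15 cm
Total distance = 96 cm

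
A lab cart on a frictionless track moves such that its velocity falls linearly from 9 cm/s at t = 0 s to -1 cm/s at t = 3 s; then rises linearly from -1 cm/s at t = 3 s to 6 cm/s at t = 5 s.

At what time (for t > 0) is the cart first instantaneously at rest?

v changes sign on 0–3 s (from 9 to -1); the graph is linear there, so v = 0 at t = 0 + (-9)·(3 − 0)/(-1 − 9) = 2.7 s.

t = 2.7 s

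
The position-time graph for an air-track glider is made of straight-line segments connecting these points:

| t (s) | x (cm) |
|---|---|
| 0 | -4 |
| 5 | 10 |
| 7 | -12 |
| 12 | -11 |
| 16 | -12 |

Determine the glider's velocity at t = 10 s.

0.2 cm/s

Velocity is the slope of the x-t graph on 7–12 s: (-11 − -12)/(12 − 7) = 0.2 cm/s.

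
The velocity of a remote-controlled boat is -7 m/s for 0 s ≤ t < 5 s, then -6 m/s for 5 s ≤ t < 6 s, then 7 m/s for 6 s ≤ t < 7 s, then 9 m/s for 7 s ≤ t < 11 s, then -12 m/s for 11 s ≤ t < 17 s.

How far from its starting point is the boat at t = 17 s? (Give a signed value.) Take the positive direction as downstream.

-70 m

Displacement is the signed area under the v-t curve.
0–5 s: -7 × 5 = -35 m
5–6 s: -6 × 1 = -6 m
6–7 s: 7 × 1 = 7 m
7–11 s: 9 × 4 = 36 m
11–17 s: -12 × 6 = -72 m
Net displacement = -70 m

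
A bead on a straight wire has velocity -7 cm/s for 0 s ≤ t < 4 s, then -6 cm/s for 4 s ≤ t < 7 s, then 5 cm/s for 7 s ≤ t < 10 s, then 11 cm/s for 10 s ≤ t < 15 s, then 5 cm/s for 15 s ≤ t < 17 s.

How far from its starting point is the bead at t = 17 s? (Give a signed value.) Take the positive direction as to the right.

Displacement is the signed area under the v-t curve.
0–4 s: -7 × 4 = -28 cm
4–7 s: -6 × 3 = -18 cm
7–10 s: 5 × 3 = 15 cm
10–15 s: 11 × 5 = 55 cm
15–17 s: 5 × 2 = 10 cm
Net displacement = 34 cm

34 cm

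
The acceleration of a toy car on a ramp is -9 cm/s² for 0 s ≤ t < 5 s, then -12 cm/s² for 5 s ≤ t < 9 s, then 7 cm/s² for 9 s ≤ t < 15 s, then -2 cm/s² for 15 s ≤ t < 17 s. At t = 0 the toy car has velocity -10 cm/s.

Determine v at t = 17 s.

-65 cm/s

Δv equals the area under the a-t graph; then v = v₀ + Δv.
0–5 s: -9 × 5 = -45 cm/s
5–9 s: -12 × 4 = -48 cm/s
9–15 s: 7 × 6 = 42 cm/s
15–17 s: -2 × 2 = -4 cm/s
Δv = -55 cm/s, so v(17) = -10 + (-55) = -65 cm/s.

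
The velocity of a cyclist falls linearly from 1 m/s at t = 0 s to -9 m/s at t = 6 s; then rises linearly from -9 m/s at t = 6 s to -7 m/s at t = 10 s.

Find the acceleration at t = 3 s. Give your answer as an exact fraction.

-5/3 m/s²

Acceleration is the slope of the v-t graph on 0–6 s: (-9 − 1)/(6 − 0) = -5/3 m/s².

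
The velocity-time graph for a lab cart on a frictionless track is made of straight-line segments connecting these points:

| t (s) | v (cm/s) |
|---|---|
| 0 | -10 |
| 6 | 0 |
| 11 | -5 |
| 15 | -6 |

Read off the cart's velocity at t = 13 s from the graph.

On 11–15 s the graph is linear from -5 to -6 cm/s: v(13) = -5 + (-6 − -5)·(13 − 11)/(15 − 11) = -5.5 cm/s.

-5.5 cm/s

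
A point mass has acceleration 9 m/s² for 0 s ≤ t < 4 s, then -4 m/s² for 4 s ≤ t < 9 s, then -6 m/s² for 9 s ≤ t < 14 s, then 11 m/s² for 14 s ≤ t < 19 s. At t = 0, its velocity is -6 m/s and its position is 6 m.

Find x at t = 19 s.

166.5 m

On each constant-a segment, Δv = aΔt and Δx = v₀Δt + ½aΔt²; chain segment to segment.
0–4 s: v starts -6 m/s; Δx = -6·4 + ½·9·4² = 48 m; v ends 30 m/s.
4–9 s: v starts 30 m/s; Δx = 30·5 + ½·-4·5² = 100 m; v ends 10 m/s.
9–14 s: v starts 10 m/s; Δx = 10·5 + ½·-6·5² = -25 m; v ends -20 m/s.
14–19 s: v starts -20 m/s; Δx = -20·5 + ½·11·5² = 37.5 m; v ends 35 m/s.
x(19) = 6 + Σ Δx = 166.5 m.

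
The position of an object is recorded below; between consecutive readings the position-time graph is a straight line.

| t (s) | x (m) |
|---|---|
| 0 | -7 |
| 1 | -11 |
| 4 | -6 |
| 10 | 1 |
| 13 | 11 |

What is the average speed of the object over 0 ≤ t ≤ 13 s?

2 m/s

Average speed = (total path length)/(elapsed time); on a piecewise-linear x-t graph the path length is Σ|Δx|.
0–1 s: |Δx| = |-11 − -7| = 4 m
1–4 s: |Δx| = |-6 − -11| = 5 m
4–10 s: |Δx| = |1 − -6| = 7 m
10–13 s: |Δx| = |11 − 1| = 10 m
Total path = 26 m; average speed = 26/13 = 2 m/s.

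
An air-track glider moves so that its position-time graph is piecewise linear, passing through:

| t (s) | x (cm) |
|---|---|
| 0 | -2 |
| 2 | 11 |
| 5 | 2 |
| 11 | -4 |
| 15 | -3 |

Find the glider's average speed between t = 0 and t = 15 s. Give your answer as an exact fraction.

Average speed = (total path length)/(elapsed time); on a piecewise-linear x-t graph the path length is Σ|Δx|.
0–2 s: |Δx| = |11 − -2| = 13 cm
2–5 s: |Δx| = |2 − 11| = 9 cm
5–11 s: |Δx| = |-4 − 2| = 6 cm
11–15 s: |Δx| = |-3 − -4| = 1 cm
Total path = 29 cm; average speed = 29/15 = 29/15 cm/s.

29/15 cm/s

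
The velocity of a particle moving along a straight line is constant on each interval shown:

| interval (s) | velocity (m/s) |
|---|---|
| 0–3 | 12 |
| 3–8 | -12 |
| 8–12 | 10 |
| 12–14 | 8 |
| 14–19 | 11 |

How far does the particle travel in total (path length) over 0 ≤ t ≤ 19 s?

207 m

Total distance travelled is ∫|v| dt — sum the magnitudes of each area piece.
0–3 s: |12| × 3 = 36 m
3–8 s: |-12| × 5 = 60 m
8–12 s: |10| × 4 = 40 m
12–14 s: |8| × 2 = 16 m
14–19 s: |11| × 5 = 55 m
Total distance = 207 m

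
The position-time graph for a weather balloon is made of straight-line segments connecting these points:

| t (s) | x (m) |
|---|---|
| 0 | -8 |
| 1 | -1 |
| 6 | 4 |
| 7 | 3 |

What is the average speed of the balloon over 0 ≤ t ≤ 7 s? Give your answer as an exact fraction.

Average speed = (total path length)/(elapsed time); on a piecewise-linear x-t graph the path length is Σ|Δx|.
0–1 s: |Δx| = |-1 − -8| = 7 m
1–6 s: |Δx| = |4 − -1| = 5 m
6–7 s: |Δx| = |3 − 4| = 1 m
Total path = 13 m; average speed = 13/7 = 13/7 m/s.

13/7 m/s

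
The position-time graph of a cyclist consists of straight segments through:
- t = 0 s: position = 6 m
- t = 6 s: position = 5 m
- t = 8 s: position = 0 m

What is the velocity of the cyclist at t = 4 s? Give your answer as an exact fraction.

Velocity is the slope of the x-t graph on 0–6 s: (5 − 6)/(6 − 0) = -1/6 m/s.

-1/6 m/s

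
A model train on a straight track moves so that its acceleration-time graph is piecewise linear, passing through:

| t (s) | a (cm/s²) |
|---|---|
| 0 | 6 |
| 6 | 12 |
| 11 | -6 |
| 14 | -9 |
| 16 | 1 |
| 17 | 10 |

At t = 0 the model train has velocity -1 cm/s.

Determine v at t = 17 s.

43 cm/s

Δv equals the area under the a-t graph; then v = v₀ + Δv.
0–6 s: ½(6 + 12)(6) = 54 cm/s
6–11 s: ½(12 + -6)(5) = 15 cm/s
11–14 s: ½(-6 + -9)(3) = -22.5 cm/s
14–16 s: ½(-9 + 1)(2) = -8 cm/s
16–17 s: ½(1 + 10)(1) = 5.5 cm/s
Δv = 44 cm/s, so v(17) = -1 + (44) = 43 cm/s.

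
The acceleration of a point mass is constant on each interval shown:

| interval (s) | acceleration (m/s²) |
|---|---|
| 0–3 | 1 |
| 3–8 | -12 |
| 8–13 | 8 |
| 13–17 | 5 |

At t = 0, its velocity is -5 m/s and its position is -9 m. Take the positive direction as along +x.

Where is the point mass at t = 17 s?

On each constant-a segment, Δv = aΔt and Δx = v₀Δt + ½aΔt²; chain segment to segment.
0–3 s: v starts -5 m/s; Δx = -5·3 + ½·1·3² = -10.5 m; v ends -2 m/s.
3–8 s: v starts -2 m/s; Δx = -2·5 + ½·-12·5² = -160 m; v ends -62 m/s.
8–13 s: v starts -62 m/s; Δx = -62·5 + ½·8·5² = -210 m; v ends -22 m/s.
13–17 s: v starts -22 m/s; Δx = -22·4 + ½·5·4² = -48 m; v ends -2 m/s.
x(17) = -9 + Σ Δx = -437.5 m.

-437.5 m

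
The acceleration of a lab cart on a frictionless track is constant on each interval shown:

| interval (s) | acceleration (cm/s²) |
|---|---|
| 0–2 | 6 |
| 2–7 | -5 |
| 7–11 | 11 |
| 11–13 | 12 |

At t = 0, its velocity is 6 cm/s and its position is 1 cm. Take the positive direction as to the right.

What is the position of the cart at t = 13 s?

210.5 cm

On each constant-a segment, Δv = aΔt and Δx = v₀Δt + ½aΔt²; chain segment to segment.
0–2 s: v starts 6 cm/s; Δx = 6·2 + ½·6·2² = 24 cm; v ends 18 cm/s.
2–7 s: v starts 18 cm/s; Δx = 18·5 + ½·-5·5² = 27.5 cm; v ends -7 cm/s.
7–11 s: v starts -7 cm/s; Δx = -7·4 + ½·11·4² = 60 cm; v ends 37 cm/s.
11–13 s: v starts 37 cm/s; Δx = 37·2 + ½·12·2² = 98 cm; v ends 61 cm/s.
x(13) = 1 + Σ Δx = 210.5 cm.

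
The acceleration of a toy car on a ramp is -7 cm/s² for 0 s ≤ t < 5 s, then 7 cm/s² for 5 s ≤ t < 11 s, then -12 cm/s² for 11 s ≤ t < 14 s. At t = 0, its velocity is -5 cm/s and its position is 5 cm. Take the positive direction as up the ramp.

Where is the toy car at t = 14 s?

On each constant-a segment, Δv = aΔt and Δx = v₀Δt + ½aΔt²; chain segment to segment.
0–5 s: v starts -5 cm/s; Δx = -5·5 + ½·-7·5² = -112.5 cm; v ends -40 cm/s.
5–11 s: v starts -40 cm/s; Δx = -40·6 + ½·7·6² = -114 cm; v ends 2 cm/s.
11–14 s: v starts 2 cm/s; Δx = 2·3 + ½·-12·3² = -48 cm; v ends -34 cm/s.
x(14) = 5 + Σ Δx = -269.5 cm.

-269.5 cm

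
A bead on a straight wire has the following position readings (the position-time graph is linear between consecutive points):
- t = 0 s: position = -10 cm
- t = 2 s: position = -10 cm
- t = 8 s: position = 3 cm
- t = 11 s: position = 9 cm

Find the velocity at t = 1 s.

Velocity is the slope of the x-t graph on 0–2 s: (-10 − -10)/(2 − 0) = 0 cm/s.

0 cm/s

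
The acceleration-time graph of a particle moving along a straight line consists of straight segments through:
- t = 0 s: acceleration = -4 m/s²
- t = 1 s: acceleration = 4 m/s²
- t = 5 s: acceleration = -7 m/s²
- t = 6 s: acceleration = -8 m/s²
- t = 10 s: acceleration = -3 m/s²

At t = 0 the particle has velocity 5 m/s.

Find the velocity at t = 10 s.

Δv equals the area under the a-t graph; then v = v₀ + Δv.
0–1 s: ½(-4 + 4)(1) = 0 m/s
1–5 s: ½(4 + -7)(4) = -6 m/s
5–6 s: ½(-7 + -8)(1) = -7.5 m/s
6–10 s: ½(-8 + -3)(4) = -22 m/s
Δv = -35.5 m/s, so v(10) = 5 + (-35.5) = -30.5 m/s.

-30.5 m/s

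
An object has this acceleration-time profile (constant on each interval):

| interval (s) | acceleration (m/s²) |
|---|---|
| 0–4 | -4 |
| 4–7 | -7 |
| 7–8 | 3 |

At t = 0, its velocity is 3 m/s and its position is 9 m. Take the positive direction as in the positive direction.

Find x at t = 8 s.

On each constant-a segment, Δv = aΔt and Δx = v₀Δt + ½aΔt²; chain segment to segment.
0–4 s: v starts 3 m/s; Δx = 3·4 + ½·-4·4² = -20 m; v ends -13 m/s.
4–7 s: v starts -13 m/s; Δx = -13·3 + ½·-7·3² = -70.5 m; v ends -34 m/s.
7–8 s: v starts -34 m/s; Δx = -34·1 + ½·3·1² = -32.5 m; v ends -31 m/s.
x(8) = 9 + Σ Δx = -114 m.

-114 m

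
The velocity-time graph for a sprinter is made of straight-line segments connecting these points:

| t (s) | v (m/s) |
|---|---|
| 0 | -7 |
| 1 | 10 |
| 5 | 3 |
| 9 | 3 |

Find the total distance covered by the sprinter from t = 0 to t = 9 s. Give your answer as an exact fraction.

1441/34 m

Total distance travelled is ∫|v| dt — sum the magnitudes of each area piece.
0–1 s: v = 0 at t = 7/17 s; triangle areas 49/34 + 50/17 = 149/34 m
1–5 s: |½(10 + 3)(4)| = 26 m
5–9 s: |3| × 4 = 12 m
Total distance = 1441/34 m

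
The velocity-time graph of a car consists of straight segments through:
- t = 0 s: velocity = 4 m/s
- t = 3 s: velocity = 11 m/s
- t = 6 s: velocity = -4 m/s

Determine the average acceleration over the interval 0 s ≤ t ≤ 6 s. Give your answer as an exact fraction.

Average acceleration = Δv/Δt = (-4 − 4)/(6 − 0) = -4/3 m/s².

-4/3 m/s²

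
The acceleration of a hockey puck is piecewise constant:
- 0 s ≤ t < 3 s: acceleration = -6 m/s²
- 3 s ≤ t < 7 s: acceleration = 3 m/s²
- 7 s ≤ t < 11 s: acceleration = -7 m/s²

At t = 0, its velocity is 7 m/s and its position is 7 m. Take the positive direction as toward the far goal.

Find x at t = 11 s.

-71 m

On each constant-a segment, Δv = aΔt and Δx = v₀Δt + ½aΔt²; chain segment to segment.
0–3 s: v starts 7 m/s; Δx = 7·3 + ½·-6·3² = -6 m; v ends -11 m/s.
3–7 s: v starts -11 m/s; Δx = -11·4 + ½·3·4² = -20 m; v ends 1 m/s.
7–11 s: v starts 1 m/s; Δx = 1·4 + ½·-7·4² = -52 m; v ends -27 m/s.
x(11) = 7 + Σ Δx = -71 m.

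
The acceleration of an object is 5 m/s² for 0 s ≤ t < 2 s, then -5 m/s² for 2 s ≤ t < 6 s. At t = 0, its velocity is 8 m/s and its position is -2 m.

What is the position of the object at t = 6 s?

On each constant-a segment, Δv = aΔt and Δx = v₀Δt + ½aΔt²; chain segment to segment.
0–2 s: v starts 8 m/s; Δx = 8·2 + ½·5·2² = 26 m; v ends 18 m/s.
2–6 s: v starts 18 m/s; Δx = 18·4 + ½·-5·4² = 32 m; v ends -2 m/s.
x(6) = -2 + Σ Δx = 56 m.

56 m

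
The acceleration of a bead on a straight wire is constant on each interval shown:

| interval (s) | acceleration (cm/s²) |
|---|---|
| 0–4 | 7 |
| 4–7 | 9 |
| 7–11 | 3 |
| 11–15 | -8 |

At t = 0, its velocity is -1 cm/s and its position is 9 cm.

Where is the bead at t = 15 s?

622.5 cm

On each constant-a segment, Δv = aΔt and Δx = v₀Δt + ½aΔt²; chain segment to segment.
0–4 s: v starts -1 cm/s; Δx = -1·4 + ½·7·4² = 52 cm; v ends 27 cm/s.
4–7 s: v starts 27 cm/s; Δx = 27·3 + ½·9·3² = 121.5 cm; v ends 54 cm/s.
7–11 s: v starts 54 cm/s; Δx = 54·4 + ½·3·4² = 240 cm; v ends 66 cm/s.
11–15 s: v starts 66 cm/s; Δx = 66·4 + ½·-8·4² = 200 cm; v ends 34 cm/s.
x(15) = 9 + Σ Δx = 622.5 cm.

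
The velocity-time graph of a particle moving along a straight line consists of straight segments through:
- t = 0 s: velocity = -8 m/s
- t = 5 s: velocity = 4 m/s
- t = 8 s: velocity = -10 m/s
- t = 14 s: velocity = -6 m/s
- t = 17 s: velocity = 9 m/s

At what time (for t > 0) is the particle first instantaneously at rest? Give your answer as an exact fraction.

t = 10/3 s

v changes sign on 0–5 s (from -8 to 4); the graph is linear there, so v = 0 at t = 0 + (8)·(5 − 0)/(4 − -8) = 10/3 s.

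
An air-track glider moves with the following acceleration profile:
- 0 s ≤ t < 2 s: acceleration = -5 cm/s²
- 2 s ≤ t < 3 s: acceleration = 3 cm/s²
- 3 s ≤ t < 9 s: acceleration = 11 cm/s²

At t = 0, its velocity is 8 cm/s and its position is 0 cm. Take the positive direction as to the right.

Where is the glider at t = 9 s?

On each constant-a segment, Δv = aΔt and Δx = v₀Δt + ½aΔt²; chain segment to segment.
0–2 s: v starts 8 cm/s; Δx = 8·2 + ½·-5·2² = 6 cm; v ends -2 cm/s.
2–3 s: v starts -2 cm/s; Δx = -2·1 + ½·3·1² = -0.5 cm; v ends 1 cm/s.
3–9 s: v starts 1 cm/s; Δx = 1·6 + ½·11·6² = 204 cm; v ends 67 cm/s.
x(9) = 0 + Σ Δx = 209.5 cm.

209.5 cm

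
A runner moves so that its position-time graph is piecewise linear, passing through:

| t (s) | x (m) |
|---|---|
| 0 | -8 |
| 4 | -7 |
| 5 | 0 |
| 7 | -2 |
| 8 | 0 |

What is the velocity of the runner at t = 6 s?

Velocity is the slope of the x-t graph on 5–7 s: (-2 − 0)/(7 − 5) = -1 m/s.

-1 m/s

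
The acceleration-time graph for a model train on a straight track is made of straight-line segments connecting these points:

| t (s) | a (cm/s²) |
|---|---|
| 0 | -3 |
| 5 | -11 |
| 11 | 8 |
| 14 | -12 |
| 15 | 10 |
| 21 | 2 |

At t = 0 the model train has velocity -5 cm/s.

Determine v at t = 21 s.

-20 cm/s

Δv equals the area under the a-t graph; then v = v₀ + Δv.
0–5 s: ½(-3 + -11)(5) = -35 cm/s
5–11 s: ½(-11 + 8)(6) = -9 cm/s
11–14 s: ½(8 + -12)(3) = -6 cm/s
14–15 s: ½(-12 + 10)(1) = -1 cm/s
15–21 s: ½(10 + 2)(6) = 36 cm/s
Δv = -15 cm/s, so v(21) = -5 + (-15) = -20 cm/s.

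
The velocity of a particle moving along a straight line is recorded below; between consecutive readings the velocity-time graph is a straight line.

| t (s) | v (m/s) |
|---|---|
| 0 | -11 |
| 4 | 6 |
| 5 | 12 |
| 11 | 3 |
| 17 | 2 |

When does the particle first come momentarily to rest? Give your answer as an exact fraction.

v changes sign on 0–4 s (from -11 to 6); the graph is linear there, so v = 0 at t = 0 + (11)·(4 − 0)/(6 − -11) = 44/17 s.

t = 44/17 s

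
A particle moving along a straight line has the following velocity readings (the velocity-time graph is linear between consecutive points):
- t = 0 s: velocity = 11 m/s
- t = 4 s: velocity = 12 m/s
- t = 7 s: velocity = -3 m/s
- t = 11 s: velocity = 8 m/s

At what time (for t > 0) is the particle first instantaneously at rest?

v changes sign on 4–7 s (from 12 to -3); the graph is linear there, so v = 0 at t = 4 + (-12)·(7 − 4)/(-3 − 12) = 6.4 s.

t = 6.4 s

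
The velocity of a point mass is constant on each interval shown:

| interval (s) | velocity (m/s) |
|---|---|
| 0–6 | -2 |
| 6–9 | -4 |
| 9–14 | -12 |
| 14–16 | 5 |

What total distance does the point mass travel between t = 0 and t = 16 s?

94 m

Distance (not displacement) is the total path length: add the absolute areas under v-t.
0–6 s: |-2| × 6 = 12 m
6–9 s: |-4| × 3 = 12 m
9–14 s: |-12| × 5 = 60 m
14–16 s: |5| × 2 = 10 m
Total distance = 94 m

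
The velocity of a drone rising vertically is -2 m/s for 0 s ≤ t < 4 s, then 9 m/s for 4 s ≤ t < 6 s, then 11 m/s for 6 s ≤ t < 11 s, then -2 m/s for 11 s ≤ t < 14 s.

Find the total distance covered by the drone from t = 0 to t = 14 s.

87 m

Distance (not displacement) is the total path length: add the absolute areas under v-t.
0–4 s: |-2| × 4 = 8 m
4–6 s: |9| × 2 = 18 m
6–11 s: |11| × 5 = 55 m
11–14 s: |-2| × 3 = 6 m
Total distance = 87 m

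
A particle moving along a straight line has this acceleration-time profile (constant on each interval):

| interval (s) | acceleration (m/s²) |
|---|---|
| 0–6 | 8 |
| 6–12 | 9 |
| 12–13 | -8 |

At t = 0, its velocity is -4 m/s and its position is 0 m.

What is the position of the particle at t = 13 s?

On each constant-a segment, Δv = aΔt and Δx = v₀Δt + ½aΔt²; chain segment to segment.
0–6 s: v starts -4 m/s; Δx = -4·6 + ½·8·6² = 120 m; v ends 44 m/s.
6–12 s: v starts 44 m/s; Δx = 44·6 + ½·9·6² = 426 m; v ends 98 m/s.
12–13 s: v starts 98 m/s; Δx = 98·1 + ½·-8·1² = 94 m; v ends 90 m/s.
x(13) = 0 + Σ Δx = 640 m.

640 m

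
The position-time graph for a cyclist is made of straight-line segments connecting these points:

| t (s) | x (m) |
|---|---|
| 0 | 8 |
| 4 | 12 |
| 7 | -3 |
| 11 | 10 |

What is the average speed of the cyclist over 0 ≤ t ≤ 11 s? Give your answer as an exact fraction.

Average speed = (total path length)/(elapsed time); on a piecewise-linear x-t graph the path length is Σ|Δx|.
0–4 s: |Δx| = |12 − 8| = 4 m
4–7 s: |Δx| = |-3 − 12| = 15 m
7–11 s: |Δx| = |10 − -3| = 13 m
Total path = 32 m; average speed = 32/11 = 32/11 m/s.

32/11 m/s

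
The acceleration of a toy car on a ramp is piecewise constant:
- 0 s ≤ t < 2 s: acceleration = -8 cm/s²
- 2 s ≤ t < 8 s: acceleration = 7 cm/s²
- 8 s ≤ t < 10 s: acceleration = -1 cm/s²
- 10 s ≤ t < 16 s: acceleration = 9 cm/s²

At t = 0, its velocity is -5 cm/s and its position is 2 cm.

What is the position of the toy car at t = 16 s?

292 cm

On each constant-a segment, Δv = aΔt and Δx = v₀Δt + ½aΔt²; chain segment to segment.
0–2 s: v starts -5 cm/s; Δx = -5·2 + ½·-8·2² = -26 cm; v ends -21 cm/s.
2–8 s: v starts -21 cm/s; Δx = -21·6 + ½·7·6² = 0 cm; v ends 21 cm/s.
8–10 s: v starts 21 cm/s; Δx = 21·2 + ½·-1·2² = 40 cm; v ends 19 cm/s.
10–16 s: v starts 19 cm/s; Δx = 19·6 + ½·9·6² = 276 cm; v ends 73 cm/s.
x(16) = 2 + Σ Δx = 292 cm.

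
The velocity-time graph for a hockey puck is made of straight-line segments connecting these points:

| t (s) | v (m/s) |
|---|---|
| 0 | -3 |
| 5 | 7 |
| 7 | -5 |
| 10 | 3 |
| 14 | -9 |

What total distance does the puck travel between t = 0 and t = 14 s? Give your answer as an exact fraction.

1009/24 m

Total distance travelled is ∫|v| dt — sum the magnitudes of each area piece.
0–5 s: v = 0 at t = 1.5 s; triangle areas 2.25 + 12.25 = 14.5 m
5–7 s: v = 0 at t = 37/6 s; triangle areas 49/12 + 25/12 = 37/6 m
7–10 s: v = 0 at t = 8.875 s; triangle areas 4.6875 + 1.6875 = 6.375 m
10–14 s: v = 0 at t = 11 s; triangle areas 1.5 + 13.5 = 15 m
Total distance = 1009/24 m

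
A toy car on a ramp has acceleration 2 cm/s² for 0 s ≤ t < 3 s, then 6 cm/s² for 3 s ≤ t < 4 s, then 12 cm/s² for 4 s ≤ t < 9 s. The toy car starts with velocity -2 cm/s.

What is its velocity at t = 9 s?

Δv equals the area under the a-t graph; then v = v₀ + Δv.
0–3 s: 2 × 3 = 6 cm/s
3–4 s: 6 × 1 = 6 cm/s
4–9 s: 12 × 5 = 60 cm/s
Δv = 72 cm/s, so v(9) = -2 + (72) = 70 cm/s.

70 cm/s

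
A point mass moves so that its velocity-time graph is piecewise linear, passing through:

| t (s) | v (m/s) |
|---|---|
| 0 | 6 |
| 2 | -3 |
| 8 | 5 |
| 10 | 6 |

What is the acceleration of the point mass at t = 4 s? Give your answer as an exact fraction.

4/3 m/s²

Acceleration is the slope of the v-t graph on 2–8 s: (5 − -3)/(8 − 2) = 4/3 m/s².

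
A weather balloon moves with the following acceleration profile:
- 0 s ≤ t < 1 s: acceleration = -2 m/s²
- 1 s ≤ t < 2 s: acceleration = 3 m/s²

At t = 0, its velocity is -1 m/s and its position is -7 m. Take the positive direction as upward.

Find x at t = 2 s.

On each constant-a segment, Δv = aΔt and Δx = v₀Δt + ½aΔt²; chain segment to segment.
0–1 s: v starts -1 m/s; Δx = -1·1 + ½·-2·1² = -2 m; v ends -3 m/s.
1–2 s: v starts -3 m/s; Δx = -3·1 + ½·3·1² = -1.5 m; v ends 0 m/s.
x(2) = -7 + Σ Δx = -10.5 m.

-10.5 m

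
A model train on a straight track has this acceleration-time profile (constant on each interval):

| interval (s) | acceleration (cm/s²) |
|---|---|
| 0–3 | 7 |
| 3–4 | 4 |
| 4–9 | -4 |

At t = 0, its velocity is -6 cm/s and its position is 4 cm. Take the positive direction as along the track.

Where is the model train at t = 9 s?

79.5 cm

On each constant-a segment, Δv = aΔt and Δx = v₀Δt + ½aΔt²; chain segment to segment.
0–3 s: v starts -6 cm/s; Δx = -6·3 + ½·7·3² = 13.5 cm; v ends 15 cm/s.
3–4 s: v starts 15 cm/s; Δx = 15·1 + ½·4·1² = 17 cm; v ends 19 cm/s.
4–9 s: v starts 19 cm/s; Δx = 19·5 + ½·-4·5² = 45 cm; v ends -1 cm/s.
x(9) = 4 + Σ Δx = 79.5 cm.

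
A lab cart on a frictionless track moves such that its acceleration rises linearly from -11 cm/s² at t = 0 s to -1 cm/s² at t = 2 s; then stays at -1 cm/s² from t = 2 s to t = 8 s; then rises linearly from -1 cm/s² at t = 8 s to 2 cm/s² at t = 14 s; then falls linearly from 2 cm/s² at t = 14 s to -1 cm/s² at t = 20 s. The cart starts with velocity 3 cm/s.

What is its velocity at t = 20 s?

Δv equals the area under the a-t graph; then v = v₀ + Δv.
0–2 s: ½(-11 + -1)(2) = -12 cm/s
2–8 s: -1 × 6 = -6 cm/s
8–14 s: ½(-1 + 2)(6) = 3 cm/s
14–20 s: ½(2 + -1)(6) = 3 cm/s
Δv = -12 cm/s, so v(20) = 3 + (-12) = -9 cm/s.

-9 cm/s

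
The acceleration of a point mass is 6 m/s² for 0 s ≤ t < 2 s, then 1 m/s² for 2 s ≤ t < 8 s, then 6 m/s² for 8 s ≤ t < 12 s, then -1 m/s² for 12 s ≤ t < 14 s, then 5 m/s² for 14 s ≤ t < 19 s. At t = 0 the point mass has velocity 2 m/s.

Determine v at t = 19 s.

67 m/s

Δv equals the area under the a-t graph; then v = v₀ + Δv.
0–2 s: 6 × 2 = 12 m/s
2–8 s: 1 × 6 = 6 m/s
8–12 s: 6 × 4 = 24 m/s
12–14 s: -1 × 2 = -2 m/s
14–19 s: 5 × 5 = 25 m/s
Δv = 65 m/s, so v(19) = 2 + (65) = 67 m/s.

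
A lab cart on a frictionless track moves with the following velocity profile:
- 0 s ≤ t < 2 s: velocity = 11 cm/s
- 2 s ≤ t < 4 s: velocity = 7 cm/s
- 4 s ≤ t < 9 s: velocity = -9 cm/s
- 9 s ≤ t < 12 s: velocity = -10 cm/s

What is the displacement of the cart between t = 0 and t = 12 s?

-39 cm

Displacement is the signed area under the v-t curve.
0–2 s: 11 × 2 = 22 cm
2–4 s: 7 × 2 = 14 cm
4–9 s: -9 × 5 = -45 cm
9–12 s: -10 × 3 = -30 cm
Net displacement = -39 cm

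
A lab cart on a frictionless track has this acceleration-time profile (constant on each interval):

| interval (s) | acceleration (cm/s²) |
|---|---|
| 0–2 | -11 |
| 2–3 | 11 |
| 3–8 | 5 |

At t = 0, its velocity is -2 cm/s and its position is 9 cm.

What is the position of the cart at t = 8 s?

On each constant-a segment, Δv = aΔt and Δx = v₀Δt + ½aΔt²; chain segment to segment.
0–2 s: v starts -2 cm/s; Δx = -2·2 + ½·-11·2² = -26 cm; v ends -24 cm/s.
2–3 s: v starts -24 cm/s; Δx = -24·1 + ½·11·1² = -18.5 cm; v ends -13 cm/s.
3–8 s: v starts -13 cm/s; Δx = -13·5 + ½·5·5² = -2.5 cm; v ends 12 cm/s.
x(8) = 9 + Σ Δx = -38 cm.

-38 cm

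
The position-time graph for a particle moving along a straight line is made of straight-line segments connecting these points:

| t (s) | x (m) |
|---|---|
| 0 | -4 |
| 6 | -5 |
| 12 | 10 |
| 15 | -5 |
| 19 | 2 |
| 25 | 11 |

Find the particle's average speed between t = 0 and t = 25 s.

1.88 m/s

Average speed = (total path length)/(elapsed time); on a piecewise-linear x-t graph the path length is Σ|Δx|.
0–6 s: |Δx| = |-5 − -4| = 1 m
6–12 s: |Δx| = |10 − -5| = 15 m
12–15 s: |Δx| = |-5 − 10| = 15 m
15–19 s: |Δx| = |2 − -5| = 7 m
19–25 s: |Δx| = |11 − 2| = 9 m
Total path = 47 m; average speed = 47/25 = 1.88 m/s.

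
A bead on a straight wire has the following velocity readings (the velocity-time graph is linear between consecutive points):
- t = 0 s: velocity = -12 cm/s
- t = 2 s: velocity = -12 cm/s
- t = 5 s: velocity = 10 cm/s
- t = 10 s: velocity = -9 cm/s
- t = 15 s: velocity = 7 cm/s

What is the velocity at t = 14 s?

3.8 cm/s

On 10–15 s the graph is linear from -9 to 7 cm/s: v(14) = -9 + (7 − -9)·(14 − 10)/(15 − 10) = 3.8 cm/s.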